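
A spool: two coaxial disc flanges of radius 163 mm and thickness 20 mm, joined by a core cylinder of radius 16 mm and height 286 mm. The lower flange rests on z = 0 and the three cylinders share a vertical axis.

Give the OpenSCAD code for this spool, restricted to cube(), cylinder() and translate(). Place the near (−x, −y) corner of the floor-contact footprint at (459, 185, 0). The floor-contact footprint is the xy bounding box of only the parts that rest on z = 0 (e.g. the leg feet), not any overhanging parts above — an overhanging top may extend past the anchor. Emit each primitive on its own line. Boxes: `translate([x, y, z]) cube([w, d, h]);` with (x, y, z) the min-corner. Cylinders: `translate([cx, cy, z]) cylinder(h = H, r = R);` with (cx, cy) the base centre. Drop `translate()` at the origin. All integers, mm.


translate([622, 348, 0]) cylinder(h = 20, r = 163);
translate([622, 348, 20]) cylinder(h = 286, r = 16);
translate([622, 348, 306]) cylinder(h = 20, r = 163);


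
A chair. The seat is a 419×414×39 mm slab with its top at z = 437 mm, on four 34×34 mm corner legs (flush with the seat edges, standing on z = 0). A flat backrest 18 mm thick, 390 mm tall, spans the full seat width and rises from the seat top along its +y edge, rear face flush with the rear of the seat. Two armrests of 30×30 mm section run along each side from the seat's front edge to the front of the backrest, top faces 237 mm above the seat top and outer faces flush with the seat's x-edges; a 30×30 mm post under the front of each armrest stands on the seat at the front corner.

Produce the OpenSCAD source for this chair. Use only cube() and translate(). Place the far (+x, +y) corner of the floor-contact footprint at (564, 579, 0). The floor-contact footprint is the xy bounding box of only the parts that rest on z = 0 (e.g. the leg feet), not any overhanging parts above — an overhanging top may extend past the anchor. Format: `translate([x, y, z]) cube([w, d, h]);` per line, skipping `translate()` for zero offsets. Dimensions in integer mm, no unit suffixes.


translate([145, 165, 398]) cube([419, 414, 39]);
translate([145, 165, 0]) cube([34, 34, 398]);
translate([530, 165, 0]) cube([34, 34, 398]);
translate([145, 545, 0]) cube([34, 34, 398]);
translate([530, 545, 0]) cube([34, 34, 398]);
translate([145, 561, 437]) cube([419, 18, 390]);
translate([145, 165, 644]) cube([30, 396, 30]);
translate([534, 165, 644]) cube([30, 396, 30]);
translate([145, 165, 437]) cube([30, 30, 207]);
translate([534, 165, 437]) cube([30, 30, 207]);


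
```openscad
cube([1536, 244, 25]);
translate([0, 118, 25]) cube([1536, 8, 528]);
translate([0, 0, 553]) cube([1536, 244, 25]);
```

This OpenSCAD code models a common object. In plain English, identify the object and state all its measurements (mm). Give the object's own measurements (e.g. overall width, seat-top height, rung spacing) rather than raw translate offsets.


An I-beam lying along x, 1536 mm long. Overall section height 578 mm. Two flanges 244 mm wide (y) and 25 mm thick, one on the floor and one at the top; a web 8 mm thick runs between them, centred on the flange width.


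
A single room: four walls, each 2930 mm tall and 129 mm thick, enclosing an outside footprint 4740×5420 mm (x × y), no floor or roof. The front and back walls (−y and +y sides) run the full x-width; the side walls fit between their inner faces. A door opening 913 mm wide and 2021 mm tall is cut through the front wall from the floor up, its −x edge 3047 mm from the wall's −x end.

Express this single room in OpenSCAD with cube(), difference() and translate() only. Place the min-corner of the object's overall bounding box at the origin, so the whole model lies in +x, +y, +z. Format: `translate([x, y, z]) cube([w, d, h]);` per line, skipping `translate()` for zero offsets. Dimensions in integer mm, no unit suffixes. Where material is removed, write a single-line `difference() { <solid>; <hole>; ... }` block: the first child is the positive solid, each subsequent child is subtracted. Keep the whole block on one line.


difference() { cube([4740, 129, 2930]); translate([3047, 0, 0]) cube([913, 129, 2021]); }
translate([0, 5291, 0]) cube([4740, 129, 2930]);
translate([0, 129, 0]) cube([129, 5162, 2930]);
translate([4611, 129, 0]) cube([129, 5162, 2930]);


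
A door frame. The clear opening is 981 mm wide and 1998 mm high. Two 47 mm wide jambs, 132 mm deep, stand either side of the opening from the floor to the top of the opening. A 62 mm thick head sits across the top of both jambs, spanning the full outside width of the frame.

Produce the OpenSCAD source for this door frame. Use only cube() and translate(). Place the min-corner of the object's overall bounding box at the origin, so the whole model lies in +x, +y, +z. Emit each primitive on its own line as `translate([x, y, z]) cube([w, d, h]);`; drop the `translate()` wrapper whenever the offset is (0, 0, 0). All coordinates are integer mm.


cube([47, 132, 1998]);
translate([1028, 0, 0]) cube([47, 132, 1998]);
translate([0, 0, 1998]) cube([1075, 132, 62]);


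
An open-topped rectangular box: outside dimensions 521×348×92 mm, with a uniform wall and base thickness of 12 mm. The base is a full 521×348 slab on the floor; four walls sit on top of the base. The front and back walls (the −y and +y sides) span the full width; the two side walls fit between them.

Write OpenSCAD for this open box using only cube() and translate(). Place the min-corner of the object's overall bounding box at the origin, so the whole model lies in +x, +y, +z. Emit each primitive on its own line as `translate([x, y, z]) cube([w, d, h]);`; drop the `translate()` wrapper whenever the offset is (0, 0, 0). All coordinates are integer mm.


cube([521, 348, 12]);
translate([0, 0, 12]) cube([521, 12, 80]);
translate([0, 336, 12]) cube([521, 12, 80]);
translate([0, 12, 12]) cube([12, 324, 80]);
translate([509, 12, 12]) cube([12, 324, 80]);


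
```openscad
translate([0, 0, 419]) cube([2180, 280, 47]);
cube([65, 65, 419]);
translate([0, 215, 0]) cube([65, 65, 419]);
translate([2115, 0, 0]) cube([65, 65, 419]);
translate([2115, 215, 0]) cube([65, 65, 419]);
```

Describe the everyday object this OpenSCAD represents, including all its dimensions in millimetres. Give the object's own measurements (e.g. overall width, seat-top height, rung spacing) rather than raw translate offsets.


A long wooden bench with a 2180 mm (x) × 280 mm (y) seat, 47 mm thick, its top surface 466 mm above the floor. Four 65 mm square legs at the seat corners, flush with the edges, run from z = 0 to the seat underside.


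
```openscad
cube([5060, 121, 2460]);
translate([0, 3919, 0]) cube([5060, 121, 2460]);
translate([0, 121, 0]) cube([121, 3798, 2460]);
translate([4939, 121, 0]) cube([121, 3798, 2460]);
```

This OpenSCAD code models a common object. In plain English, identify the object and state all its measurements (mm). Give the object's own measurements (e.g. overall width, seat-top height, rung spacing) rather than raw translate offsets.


The wall frame of a small rectangular building: four walls, each 2460 mm tall and 121 mm thick, enclosing a footprint 5060 mm (x) by 4040 mm (y) outside-to-outside, with no floor or roof. The front and back walls (the −y and +y sides) span the full width; the two side walls fit between them.


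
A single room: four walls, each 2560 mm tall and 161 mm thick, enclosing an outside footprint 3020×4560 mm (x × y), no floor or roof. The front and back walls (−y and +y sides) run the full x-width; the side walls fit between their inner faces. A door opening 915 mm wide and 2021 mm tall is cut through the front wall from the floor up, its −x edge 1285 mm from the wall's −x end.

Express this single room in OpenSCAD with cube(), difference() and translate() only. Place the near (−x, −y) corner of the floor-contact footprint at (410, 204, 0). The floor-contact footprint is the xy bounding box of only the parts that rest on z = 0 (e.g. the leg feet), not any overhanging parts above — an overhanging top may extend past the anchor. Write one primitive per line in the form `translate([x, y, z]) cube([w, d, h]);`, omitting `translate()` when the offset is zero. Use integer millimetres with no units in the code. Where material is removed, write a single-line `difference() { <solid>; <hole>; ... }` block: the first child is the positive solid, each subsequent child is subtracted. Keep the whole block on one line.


difference() { translate([410, 204, 0]) cube([3020, 161, 2560]); translate([1695, 204, 0]) cube([915, 161, 2021]); }
translate([410, 4603, 0]) cube([3020, 161, 2560]);
translate([410, 365, 0]) cube([161, 4238, 2560]);
translate([3269, 365, 0]) cube([161, 4238, 2560]);


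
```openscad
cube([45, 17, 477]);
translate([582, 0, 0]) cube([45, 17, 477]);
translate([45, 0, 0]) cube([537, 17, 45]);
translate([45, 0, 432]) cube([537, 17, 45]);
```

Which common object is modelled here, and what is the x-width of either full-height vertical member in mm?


A picture frame. The border width is 45 mm.

Four thin pieces enclosing a rectangular opening — a picture frame. The two full-height stiles are 477 mm tall; the top rail sits at z = 432 and is 45 mm tall, so the border above the opening is 477 − 432 = 45 mm, matching the stile x-width.


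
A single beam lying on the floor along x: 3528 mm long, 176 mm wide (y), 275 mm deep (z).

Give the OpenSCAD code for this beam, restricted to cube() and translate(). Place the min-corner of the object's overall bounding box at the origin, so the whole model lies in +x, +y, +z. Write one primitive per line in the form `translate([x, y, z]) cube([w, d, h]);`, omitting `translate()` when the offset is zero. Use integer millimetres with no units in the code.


cube([3528, 176, 275]);


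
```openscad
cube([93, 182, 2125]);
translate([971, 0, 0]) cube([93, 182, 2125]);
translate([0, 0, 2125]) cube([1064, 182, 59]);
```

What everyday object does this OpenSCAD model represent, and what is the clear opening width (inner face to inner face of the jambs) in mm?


A door frame. The clear opening width is 878 mm.

Two 2125 mm tall posts with a header on top — a door frame. The left jamb is 93 mm wide at x = 0; the right jamb starts at x = 971. The clear opening is 971 − 93 = 878 mm.


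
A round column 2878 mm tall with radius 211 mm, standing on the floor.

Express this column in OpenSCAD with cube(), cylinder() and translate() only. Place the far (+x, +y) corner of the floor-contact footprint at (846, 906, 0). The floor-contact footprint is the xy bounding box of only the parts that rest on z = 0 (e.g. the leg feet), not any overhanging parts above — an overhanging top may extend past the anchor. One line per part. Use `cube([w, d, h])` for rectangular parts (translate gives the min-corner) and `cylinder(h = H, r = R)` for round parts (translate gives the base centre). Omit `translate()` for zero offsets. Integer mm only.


translate([635, 695, 0]) cylinder(h = 2878, r = 211);


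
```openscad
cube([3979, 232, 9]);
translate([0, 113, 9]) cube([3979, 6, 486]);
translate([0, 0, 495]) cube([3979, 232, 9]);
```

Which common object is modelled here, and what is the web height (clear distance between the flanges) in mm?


An I-beam. The web height is 486 mm.

Two wide flanges with a thin centred web — an I-beam. Overall 504 mm minus two 9 mm flanges gives a web of 504 − 2·9 = 486 mm.


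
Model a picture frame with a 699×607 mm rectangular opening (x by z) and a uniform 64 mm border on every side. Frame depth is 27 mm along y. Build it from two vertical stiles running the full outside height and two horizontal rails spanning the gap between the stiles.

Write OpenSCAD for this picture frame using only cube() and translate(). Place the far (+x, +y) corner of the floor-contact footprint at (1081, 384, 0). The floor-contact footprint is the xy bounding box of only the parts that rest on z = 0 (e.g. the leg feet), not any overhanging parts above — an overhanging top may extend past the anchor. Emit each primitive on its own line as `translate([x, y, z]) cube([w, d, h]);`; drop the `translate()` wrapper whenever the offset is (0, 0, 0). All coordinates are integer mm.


translate([254, 357, 0]) cube([64, 27, 735]);
translate([1017, 357, 0]) cube([64, 27, 735]);
translate([318, 357, 0]) cube([699, 27, 64]);
translate([318, 357, 671]) cube([699, 27, 64]);


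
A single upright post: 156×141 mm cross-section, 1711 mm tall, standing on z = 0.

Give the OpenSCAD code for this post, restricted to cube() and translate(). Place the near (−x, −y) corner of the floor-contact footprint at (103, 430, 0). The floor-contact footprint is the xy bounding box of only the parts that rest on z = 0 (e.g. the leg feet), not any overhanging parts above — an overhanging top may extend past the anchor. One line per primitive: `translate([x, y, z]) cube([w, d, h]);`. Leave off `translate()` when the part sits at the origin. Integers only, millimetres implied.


translate([103, 430, 0]) cube([156, 141, 1711]);


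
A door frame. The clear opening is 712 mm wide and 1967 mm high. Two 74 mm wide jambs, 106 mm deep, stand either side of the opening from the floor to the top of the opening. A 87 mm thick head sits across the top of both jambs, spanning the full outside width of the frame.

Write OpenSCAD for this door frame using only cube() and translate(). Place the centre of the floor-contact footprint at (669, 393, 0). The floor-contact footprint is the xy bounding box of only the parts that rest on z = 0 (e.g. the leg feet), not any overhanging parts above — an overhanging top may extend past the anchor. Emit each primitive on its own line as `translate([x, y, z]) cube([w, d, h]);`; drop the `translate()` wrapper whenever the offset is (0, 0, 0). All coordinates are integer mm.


translate([239, 340, 0]) cube([74, 106, 1967]);
translate([1025, 340, 0]) cube([74, 106, 1967]);
translate([239, 340, 1967]) cube([860, 106, 87]);


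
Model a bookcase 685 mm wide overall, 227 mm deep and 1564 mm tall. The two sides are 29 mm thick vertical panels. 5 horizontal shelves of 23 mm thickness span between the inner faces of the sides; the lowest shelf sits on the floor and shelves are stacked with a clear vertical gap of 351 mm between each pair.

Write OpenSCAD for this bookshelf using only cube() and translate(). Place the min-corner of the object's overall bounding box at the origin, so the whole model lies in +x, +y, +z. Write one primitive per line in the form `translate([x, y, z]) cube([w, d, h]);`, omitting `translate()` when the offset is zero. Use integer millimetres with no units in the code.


cube([29, 227, 1564]);
translate([656, 0, 0]) cube([29, 227, 1564]);
translate([29, 0, 0]) cube([627, 227, 23]);
translate([29, 0, 374]) cube([627, 227, 23]);
translate([29, 0, 748]) cube([627, 227, 23]);
translate([29, 0, 1122]) cube([627, 227, 23]);
translate([29, 0, 1496]) cube([627, 227, 23]);


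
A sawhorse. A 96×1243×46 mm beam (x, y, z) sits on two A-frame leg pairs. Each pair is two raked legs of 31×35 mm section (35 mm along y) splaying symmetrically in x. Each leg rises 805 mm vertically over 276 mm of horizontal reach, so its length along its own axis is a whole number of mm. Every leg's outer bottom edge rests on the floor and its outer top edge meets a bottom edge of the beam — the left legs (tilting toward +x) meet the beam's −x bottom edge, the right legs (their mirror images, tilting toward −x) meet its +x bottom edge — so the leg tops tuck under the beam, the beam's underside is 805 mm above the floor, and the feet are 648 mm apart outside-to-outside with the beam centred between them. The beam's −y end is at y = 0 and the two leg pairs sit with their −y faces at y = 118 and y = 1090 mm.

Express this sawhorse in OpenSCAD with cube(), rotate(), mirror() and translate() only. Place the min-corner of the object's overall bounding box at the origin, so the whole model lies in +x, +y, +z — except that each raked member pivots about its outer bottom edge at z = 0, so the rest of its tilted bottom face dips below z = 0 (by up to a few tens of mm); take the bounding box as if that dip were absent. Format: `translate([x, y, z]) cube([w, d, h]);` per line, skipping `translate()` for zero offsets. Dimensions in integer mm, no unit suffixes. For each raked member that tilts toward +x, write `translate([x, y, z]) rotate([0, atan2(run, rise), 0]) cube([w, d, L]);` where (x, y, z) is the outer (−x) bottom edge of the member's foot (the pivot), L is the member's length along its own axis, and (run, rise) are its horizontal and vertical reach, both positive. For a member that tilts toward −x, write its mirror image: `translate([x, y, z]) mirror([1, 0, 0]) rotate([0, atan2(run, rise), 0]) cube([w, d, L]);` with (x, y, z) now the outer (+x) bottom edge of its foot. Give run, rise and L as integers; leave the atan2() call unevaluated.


translate([276, 0, 805]) cube([96, 1243, 46]);
translate([0, 118, 0]) rotate([0, atan2(276, 805), 0]) cube([31, 35, 851]);
translate([648, 118, 0]) mirror([1, 0, 0]) rotate([0, atan2(276, 805), 0]) cube([31, 35, 851]);
translate([0, 1090, 0]) rotate([0, atan2(276, 805), 0]) cube([31, 35, 851]);
translate([648, 1090, 0]) mirror([1, 0, 0]) rotate([0, atan2(276, 805), 0]) cube([31, 35, 851]);


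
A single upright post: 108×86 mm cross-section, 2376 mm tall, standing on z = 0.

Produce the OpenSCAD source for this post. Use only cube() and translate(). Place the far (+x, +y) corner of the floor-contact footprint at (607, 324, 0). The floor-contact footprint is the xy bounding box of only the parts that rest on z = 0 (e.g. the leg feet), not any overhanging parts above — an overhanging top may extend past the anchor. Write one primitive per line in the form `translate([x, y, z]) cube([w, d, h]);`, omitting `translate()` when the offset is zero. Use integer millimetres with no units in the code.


translate([499, 238, 0]) cube([108, 86, 2376]);


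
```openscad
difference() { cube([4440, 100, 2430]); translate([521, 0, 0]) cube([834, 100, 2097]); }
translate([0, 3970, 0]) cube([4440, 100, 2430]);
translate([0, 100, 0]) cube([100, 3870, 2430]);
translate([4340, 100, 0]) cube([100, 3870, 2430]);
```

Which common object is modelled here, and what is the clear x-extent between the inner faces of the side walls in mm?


A single room. The interior width is 4240 mm.

Four walls enclosing a rectangle with a door in the front wall — a room. Outside width 4440 minus two 100 mm walls gives 4240 mm.


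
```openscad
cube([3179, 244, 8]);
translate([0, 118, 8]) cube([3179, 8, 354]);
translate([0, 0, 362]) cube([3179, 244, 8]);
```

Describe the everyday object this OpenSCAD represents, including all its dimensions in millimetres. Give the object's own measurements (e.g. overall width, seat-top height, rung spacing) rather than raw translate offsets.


An I-beam lying along x, 3179 mm long. Overall section height 370 mm. Two flanges 244 mm wide (y) and 8 mm thick, one on the floor and one at the top; a web 8 mm thick runs between them, centred on the flange width.


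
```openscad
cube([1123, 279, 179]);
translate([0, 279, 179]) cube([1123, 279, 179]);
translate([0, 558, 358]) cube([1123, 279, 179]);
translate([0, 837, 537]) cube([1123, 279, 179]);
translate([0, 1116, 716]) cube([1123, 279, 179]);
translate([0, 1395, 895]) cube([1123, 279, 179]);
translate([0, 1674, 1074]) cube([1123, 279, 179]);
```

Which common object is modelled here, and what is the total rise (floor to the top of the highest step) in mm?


A staircase. The total rise is 1253 mm.

7 identical blocks, each offset up and back from the previous — a staircase. Each step is 179 mm tall and there are 7 of them, so the total rise is 7 × 179 = 1253 mm.


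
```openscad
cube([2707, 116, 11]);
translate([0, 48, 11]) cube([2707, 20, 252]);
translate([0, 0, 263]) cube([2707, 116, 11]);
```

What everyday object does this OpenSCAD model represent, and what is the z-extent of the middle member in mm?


An I-beam. The web height is 252 mm.

Two wide flanges with a thin centred web — an I-beam. Overall 274 mm minus two 11 mm flanges gives a web of 274 − 2·11 = 252 mm.


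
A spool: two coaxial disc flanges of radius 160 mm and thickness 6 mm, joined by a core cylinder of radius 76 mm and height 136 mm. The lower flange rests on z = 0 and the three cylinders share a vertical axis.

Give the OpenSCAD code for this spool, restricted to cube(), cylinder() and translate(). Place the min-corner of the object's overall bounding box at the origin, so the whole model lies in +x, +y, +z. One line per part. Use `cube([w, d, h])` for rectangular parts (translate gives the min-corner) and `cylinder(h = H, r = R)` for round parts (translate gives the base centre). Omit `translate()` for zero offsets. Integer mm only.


translate([160, 160, 0]) cylinder(h = 6, r = 160);
translate([160, 160, 6]) cylinder(h = 136, r = 76);
translate([160, 160, 142]) cylinder(h = 6, r = 160);


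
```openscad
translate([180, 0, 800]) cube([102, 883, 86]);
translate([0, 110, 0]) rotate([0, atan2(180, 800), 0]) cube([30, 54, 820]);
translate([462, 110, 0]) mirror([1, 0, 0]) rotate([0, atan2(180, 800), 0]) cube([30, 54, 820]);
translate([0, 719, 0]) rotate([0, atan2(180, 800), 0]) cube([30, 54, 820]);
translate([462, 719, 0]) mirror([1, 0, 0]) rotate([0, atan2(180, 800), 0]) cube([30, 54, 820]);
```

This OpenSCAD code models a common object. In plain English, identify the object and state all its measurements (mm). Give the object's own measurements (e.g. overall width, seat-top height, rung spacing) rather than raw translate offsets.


A sawhorse. A 102×883×86 mm beam (x, y, z) sits on two A-frame leg pairs. Each pair is two raked legs of 30×54 mm section (54 mm along y) splaying symmetrically in x. Each leg rises 800 mm vertically over 180 mm of horizontal reach and is 820 mm long along its own axis. Every leg's outer bottom edge rests on the floor and its outer top edge meets a bottom edge of the beam — the left legs (tilting toward +x) meet the beam's −x bottom edge, the right legs (their mirror images, tilting toward −x) meet its +x bottom edge — so the leg tops tuck under the beam, the beam's underside is 800 mm above the floor, and the feet are 462 mm apart outside-to-outside with the beam centred between them. The two leg pairs are set in 110 mm from either end of the beam.


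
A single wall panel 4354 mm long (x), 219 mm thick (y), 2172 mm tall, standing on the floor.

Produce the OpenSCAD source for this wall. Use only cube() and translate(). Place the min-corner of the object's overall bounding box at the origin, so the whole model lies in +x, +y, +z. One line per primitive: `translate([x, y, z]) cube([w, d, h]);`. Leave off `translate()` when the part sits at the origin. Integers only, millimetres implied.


cube([4354, 219, 2172]);


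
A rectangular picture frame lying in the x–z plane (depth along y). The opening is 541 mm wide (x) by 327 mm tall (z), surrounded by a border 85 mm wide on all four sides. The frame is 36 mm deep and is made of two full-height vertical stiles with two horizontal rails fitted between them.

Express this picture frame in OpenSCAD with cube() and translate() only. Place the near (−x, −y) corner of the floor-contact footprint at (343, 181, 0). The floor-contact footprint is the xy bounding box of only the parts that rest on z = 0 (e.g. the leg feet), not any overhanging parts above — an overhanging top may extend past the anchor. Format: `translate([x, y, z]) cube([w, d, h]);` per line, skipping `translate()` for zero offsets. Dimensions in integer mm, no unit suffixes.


translate([343, 181, 0]) cube([85, 36, 497]);
translate([969, 181, 0]) cube([85, 36, 497]);
translate([428, 181, 0]) cube([541, 36, 85]);
translate([428, 181, 412]) cube([541, 36, 85]);


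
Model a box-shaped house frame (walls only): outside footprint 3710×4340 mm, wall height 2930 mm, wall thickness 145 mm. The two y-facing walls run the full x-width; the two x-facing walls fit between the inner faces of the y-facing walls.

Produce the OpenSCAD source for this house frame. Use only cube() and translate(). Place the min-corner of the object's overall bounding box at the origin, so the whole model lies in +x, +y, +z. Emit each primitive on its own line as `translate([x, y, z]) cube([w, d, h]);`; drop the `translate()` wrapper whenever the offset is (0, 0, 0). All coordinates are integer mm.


cube([3710, 145, 2930]);
translate([0, 4195, 0]) cube([3710, 145, 2930]);
translate([0, 145, 0]) cube([145, 4050, 2930]);
translate([3565, 145, 0]) cube([145, 4050, 2930]);


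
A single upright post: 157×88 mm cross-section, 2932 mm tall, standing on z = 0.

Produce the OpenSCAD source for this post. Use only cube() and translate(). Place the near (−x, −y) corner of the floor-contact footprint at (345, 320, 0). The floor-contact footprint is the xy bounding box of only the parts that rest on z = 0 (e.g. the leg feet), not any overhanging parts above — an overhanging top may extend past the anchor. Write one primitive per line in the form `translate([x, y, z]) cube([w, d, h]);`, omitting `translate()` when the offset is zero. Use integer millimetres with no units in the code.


translate([345, 320, 0]) cube([157, 88, 2932]);


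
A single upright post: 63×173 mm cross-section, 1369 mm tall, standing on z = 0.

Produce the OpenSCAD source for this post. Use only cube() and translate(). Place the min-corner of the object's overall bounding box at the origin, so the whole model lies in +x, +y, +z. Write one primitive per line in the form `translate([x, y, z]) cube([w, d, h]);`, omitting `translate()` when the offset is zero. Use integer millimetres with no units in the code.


cube([63, 173, 1369]);


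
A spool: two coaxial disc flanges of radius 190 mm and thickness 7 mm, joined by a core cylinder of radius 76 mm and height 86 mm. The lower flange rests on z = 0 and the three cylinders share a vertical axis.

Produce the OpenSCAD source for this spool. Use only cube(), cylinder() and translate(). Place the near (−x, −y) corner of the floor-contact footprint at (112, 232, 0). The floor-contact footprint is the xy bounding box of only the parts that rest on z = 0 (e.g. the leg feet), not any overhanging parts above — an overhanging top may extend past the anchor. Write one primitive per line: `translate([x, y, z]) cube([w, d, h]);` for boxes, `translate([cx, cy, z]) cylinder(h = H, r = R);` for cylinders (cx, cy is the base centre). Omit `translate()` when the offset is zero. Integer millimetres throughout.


translate([302, 422, 0]) cylinder(h = 7, r = 190);
translate([302, 422, 7]) cylinder(h = 86, r = 76);
translate([302, 422, 93]) cylinder(h = 7, r = 190);


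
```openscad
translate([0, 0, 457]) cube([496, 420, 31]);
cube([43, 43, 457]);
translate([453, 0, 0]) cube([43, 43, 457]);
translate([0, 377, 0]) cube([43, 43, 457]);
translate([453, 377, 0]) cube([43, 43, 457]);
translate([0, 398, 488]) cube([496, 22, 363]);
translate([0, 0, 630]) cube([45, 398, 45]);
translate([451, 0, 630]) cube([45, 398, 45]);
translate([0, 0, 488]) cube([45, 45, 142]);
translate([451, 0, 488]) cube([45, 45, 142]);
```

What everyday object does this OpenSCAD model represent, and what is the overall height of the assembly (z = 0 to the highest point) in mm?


A chair. The overall height is 851 mm.

A slab on four corner posts with a tall panel at the back — a chair. The seat slab sits at z = 457 with thickness 31, and the 363 mm backrest starts at the seat top, so the overall height is 457 + 31 + 363 = 851 mm.


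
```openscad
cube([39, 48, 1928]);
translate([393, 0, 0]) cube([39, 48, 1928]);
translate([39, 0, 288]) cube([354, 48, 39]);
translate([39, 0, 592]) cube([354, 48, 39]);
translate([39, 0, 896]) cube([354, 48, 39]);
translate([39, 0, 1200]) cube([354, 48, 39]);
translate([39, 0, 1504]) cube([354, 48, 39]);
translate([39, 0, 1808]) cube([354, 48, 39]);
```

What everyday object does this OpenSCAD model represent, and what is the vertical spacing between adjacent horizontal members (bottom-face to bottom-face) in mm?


A ladder. The rung spacing is 304 mm.

Two tall 39×48 posts with 6 short bars between them — a ladder. Adjacent rungs sit at z = 288 and z = 592, so the spacing is 592 − 288 = 304 mm.


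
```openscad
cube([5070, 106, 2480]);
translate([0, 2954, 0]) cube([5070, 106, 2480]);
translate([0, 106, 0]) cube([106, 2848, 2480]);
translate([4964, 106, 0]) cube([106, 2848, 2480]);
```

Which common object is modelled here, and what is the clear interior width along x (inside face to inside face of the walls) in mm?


A house (or room) frame. The interior width is 4858 mm.

Four 2480 mm walls enclosing a rectangle with no floor or roof — a room or house frame. Outside width is 5070 mm and wall thickness is 106 mm, so the interior width is 5070 − 2 × 106 = 4858 mm.


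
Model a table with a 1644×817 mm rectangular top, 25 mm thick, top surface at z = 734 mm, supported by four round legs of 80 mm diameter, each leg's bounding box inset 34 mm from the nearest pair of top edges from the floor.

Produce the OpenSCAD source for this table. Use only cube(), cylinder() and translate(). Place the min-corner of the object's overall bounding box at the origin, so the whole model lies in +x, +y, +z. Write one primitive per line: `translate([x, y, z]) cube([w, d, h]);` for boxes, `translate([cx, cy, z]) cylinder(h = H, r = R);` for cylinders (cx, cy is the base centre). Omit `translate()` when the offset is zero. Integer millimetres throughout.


translate([0, 0, 709]) cube([1644, 817, 25]);
translate([74, 74, 0]) cylinder(h = 709, r = 40);
translate([1570, 74, 0]) cylinder(h = 709, r = 40);
translate([74, 743, 0]) cylinder(h = 709, r = 40);
translate([1570, 743, 0]) cylinder(h = 709, r = 40);


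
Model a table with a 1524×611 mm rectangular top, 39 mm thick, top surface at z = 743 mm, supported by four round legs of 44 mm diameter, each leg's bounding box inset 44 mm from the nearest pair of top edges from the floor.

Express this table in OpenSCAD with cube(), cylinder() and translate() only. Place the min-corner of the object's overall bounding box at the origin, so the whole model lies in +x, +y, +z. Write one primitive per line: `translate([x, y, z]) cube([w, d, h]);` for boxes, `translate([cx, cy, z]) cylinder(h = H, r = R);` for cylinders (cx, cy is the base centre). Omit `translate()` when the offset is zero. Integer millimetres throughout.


translate([0, 0, 704]) cube([1524, 611, 39]);
translate([66, 66, 0]) cylinder(h = 704, r = 22);
translate([1458, 66, 0]) cylinder(h = 704, r = 22);
translate([66, 545, 0]) cylinder(h = 704, r = 22);
translate([1458, 545, 0]) cylinder(h = 704, r = 22);


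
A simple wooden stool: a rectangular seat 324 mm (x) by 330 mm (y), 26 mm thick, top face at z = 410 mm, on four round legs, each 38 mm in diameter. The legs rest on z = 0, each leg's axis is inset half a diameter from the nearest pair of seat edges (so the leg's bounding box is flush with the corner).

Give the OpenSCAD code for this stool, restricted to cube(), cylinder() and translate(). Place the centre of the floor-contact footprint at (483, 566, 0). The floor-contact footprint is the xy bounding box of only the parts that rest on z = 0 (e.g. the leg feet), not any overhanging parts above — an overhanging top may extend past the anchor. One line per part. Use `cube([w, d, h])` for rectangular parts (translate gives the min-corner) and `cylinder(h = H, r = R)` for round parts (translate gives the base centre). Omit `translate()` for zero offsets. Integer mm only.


translate([321, 401, 384]) cube([324, 330, 26]);
translate([340, 420, 0]) cylinder(h = 384, r = 19);
translate([626, 420, 0]) cylinder(h = 384, r = 19);
translate([340, 712, 0]) cylinder(h = 384, r = 19);
translate([626, 712, 0]) cylinder(h = 384, r = 19);


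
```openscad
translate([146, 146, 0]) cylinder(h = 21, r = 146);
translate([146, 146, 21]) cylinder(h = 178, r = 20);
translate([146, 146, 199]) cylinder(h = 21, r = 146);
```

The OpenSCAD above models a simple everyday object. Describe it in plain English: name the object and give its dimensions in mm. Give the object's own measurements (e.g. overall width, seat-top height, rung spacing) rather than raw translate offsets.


A spool: two coaxial disc flanges of radius 146 mm and thickness 21 mm, joined by a core cylinder of radius 20 mm and height 178 mm. The lower flange rests on z = 0 and the three cylinders share a vertical axis.


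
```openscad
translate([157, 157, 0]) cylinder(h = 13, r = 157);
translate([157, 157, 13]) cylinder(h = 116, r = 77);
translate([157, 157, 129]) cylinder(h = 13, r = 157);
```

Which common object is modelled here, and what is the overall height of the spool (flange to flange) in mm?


A spool. The overall height is 142 mm.

Three coaxial cylinders, large–small–large — a spool. Two 13 mm flanges and a 116 mm core give 13 + 116 + 13 = 142 mm.


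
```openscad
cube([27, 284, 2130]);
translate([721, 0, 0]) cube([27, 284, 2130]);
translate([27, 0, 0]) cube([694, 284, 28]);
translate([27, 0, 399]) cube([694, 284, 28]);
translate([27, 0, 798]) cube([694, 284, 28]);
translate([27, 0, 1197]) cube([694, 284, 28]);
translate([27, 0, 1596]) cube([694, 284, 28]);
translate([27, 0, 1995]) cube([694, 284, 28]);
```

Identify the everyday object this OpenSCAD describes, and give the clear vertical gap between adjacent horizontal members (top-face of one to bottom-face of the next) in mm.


A bookshelf. The clear shelf gap is 371 mm.

Two tall side panels with 6 horizontal boards between them — a bookshelf. The first two shelf undersides are at z = 0 and z = 399; with shelf thickness 28, the clear gap is 399 − 0 − 28 = 371 mm.


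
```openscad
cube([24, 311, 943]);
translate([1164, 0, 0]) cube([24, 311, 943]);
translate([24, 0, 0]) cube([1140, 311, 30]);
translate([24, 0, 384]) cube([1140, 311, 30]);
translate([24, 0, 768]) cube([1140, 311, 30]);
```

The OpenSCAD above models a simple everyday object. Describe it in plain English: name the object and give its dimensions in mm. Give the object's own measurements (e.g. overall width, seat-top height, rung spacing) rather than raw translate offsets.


An open bookshelf. Two side panels, each 24 mm thick, 311 mm deep and 943 mm tall, stand 1188 mm apart (outside-to-outside). Between them sit 3 shelves, each 30 mm thick and 311 mm deep, spanning the full gap between the sides. The bottom shelf rests on the floor (its underside at z = 0) and the clear gap between one shelf's top and the next shelf's underside is 354 mm.


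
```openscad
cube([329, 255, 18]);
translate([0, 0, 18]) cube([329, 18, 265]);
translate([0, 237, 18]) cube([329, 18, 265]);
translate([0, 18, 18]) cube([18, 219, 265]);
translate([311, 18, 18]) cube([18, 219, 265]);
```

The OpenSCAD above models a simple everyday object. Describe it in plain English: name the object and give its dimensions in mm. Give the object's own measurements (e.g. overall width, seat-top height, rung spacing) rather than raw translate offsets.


An open-topped rectangular box: outside dimensions 329×255×283 mm, with a uniform wall and base thickness of 18 mm. The base is a full 329×255 slab on the floor; four walls sit on top of the base. The front and back walls (the −y and +y sides) span the full width; the two side walls fit between them.


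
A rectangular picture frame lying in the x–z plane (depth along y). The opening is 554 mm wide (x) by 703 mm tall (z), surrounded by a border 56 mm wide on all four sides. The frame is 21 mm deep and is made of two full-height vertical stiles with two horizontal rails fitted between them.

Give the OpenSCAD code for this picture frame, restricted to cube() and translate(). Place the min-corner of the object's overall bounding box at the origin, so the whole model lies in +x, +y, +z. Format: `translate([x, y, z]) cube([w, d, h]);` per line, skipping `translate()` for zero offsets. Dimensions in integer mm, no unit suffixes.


cube([56, 21, 815]);
translate([610, 0, 0]) cube([56, 21, 815]);
translate([56, 0, 0]) cube([554, 21, 56]);
translate([56, 0, 759]) cube([554, 21, 56]);


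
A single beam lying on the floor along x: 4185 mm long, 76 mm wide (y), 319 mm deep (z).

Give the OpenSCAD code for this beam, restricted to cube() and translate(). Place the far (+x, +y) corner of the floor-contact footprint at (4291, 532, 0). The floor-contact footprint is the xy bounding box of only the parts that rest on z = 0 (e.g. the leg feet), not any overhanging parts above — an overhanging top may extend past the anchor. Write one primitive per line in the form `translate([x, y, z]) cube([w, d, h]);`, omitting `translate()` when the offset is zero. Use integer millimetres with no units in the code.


translate([106, 456, 0]) cube([4185, 76, 319]);


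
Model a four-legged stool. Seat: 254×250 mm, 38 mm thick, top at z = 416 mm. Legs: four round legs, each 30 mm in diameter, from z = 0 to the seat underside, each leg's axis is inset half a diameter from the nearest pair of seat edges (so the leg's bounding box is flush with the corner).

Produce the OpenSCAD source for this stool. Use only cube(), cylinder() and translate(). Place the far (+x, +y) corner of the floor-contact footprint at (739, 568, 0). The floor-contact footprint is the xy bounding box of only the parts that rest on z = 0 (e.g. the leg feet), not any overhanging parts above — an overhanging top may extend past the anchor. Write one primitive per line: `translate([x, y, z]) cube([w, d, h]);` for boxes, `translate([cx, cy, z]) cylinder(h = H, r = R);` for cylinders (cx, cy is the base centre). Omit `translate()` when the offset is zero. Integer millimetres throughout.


translate([485, 318, 378]) cube([254, 250, 38]);
translate([500, 333, 0]) cylinder(h = 378, r = 15);
translate([724, 333, 0]) cylinder(h = 378, r = 15);
translate([500, 553, 0]) cylinder(h = 378, r = 15);
translate([724, 553, 0]) cylinder(h = 378, r = 15);


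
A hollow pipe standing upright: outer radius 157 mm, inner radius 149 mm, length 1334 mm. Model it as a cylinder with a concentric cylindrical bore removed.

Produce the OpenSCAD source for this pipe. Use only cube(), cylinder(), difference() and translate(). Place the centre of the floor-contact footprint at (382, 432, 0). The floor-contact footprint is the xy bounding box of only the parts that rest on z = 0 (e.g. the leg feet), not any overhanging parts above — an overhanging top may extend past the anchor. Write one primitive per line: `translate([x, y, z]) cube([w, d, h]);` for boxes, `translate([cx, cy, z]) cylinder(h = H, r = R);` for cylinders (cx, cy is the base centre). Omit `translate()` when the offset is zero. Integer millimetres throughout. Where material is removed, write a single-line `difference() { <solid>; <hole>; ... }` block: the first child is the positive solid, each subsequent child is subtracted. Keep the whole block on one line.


difference() { translate([382, 432, 0]) cylinder(h = 1334, r = 157); translate([382, 432, 0]) cylinder(h = 1334, r = 149); }


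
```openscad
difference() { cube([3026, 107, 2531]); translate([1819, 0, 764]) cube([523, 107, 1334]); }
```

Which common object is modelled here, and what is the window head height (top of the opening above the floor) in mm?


A wall with a window opening. The window head height is 2098 mm.

A wall with a rectangular opening subtracted — a window. Sill at z = 764, opening 1334 mm tall, so the head is at 764 + 1334 = 2098 mm.


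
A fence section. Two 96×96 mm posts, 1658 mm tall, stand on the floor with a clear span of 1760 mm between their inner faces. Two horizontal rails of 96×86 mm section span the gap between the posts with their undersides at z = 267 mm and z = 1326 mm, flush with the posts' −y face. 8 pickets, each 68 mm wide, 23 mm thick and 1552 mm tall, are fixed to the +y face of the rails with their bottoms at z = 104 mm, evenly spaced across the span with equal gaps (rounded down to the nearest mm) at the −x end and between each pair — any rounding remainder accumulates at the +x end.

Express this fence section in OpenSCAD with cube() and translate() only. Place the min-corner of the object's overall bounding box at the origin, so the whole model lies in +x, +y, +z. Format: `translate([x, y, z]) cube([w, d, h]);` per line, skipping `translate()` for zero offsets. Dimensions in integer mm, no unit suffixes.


cube([96, 96, 1658]);
translate([1856, 0, 0]) cube([96, 96, 1658]);
translate([96, 0, 267]) cube([1760, 96, 86]);
translate([96, 0, 1326]) cube([1760, 96, 86]);
translate([231, 96, 104]) cube([68, 23, 1552]);
translate([434, 96, 104]) cube([68, 23, 1552]);
translate([637, 96, 104]) cube([68, 23, 1552]);
translate([840, 96, 104]) cube([68, 23, 1552]);
translate([1043, 96, 104]) cube([68, 23, 1552]);
translate([1246, 96, 104]) cube([68, 23, 1552]);
translate([1449, 96, 104]) cube([68, 23, 1552]);
translate([1652, 96, 104]) cube([68, 23, 1552]);
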